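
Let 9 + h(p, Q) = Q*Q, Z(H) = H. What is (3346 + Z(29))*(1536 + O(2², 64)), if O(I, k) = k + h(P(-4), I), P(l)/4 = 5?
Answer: 5423625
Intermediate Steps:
P(l) = 20 (P(l) = 4*5 = 20)
h(p, Q) = -9 + Q² (h(p, Q) = -9 + Q*Q = -9 + Q²)
O(I, k) = -9 + k + I² (O(I, k) = k + (-9 + I²) = -9 + k + I²)
(3346 + Z(29))*(1536 + O(2², 64)) = (3346 + 29)*(1536 + (-9 + 64 + (2²)²)) = 3375*(1536 + (-9 + 64 + 4²)) = 3375*(1536 + (-9 + 64 + 16)) = 3375*(1536 + 71) = 3375*1607 = 5423625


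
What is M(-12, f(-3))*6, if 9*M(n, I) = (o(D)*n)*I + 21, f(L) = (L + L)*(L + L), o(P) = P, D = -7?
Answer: 2030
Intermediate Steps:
f(L) = 4*L² (f(L) = (2*L)*(2*L) = 4*L²)
M(n, I) = 7/3 - 7*I*n/9 (M(n, I) = ((-7*n)*I + 21)/9 = (-7*I*n + 21)/9 = (21 - 7*I*n)/9 = 7/3 - 7*I*n/9)
M(-12, f(-3))*6 = (7/3 - 7/9*4*(-3)²*(-12))*6 = (7/3 - 7/9*4*9*(-12))*6 = (7/3 - 7/9*36*(-12))*6 = (7/3 + 336)*6 = (1015/3)*6 = 2030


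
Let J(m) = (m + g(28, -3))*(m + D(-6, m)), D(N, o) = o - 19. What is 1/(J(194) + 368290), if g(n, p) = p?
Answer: 1/438769 ≈ 2.2791e-6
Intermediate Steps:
D(N, o) = -19 + o
J(m) = (-19 + 2*m)*(-3 + m) (J(m) = (m - 3)*(m + (-19 + m)) = (-3 + m)*(-19 + 2*m) = (-19 + 2*m)*(-3 + m))
1/(J(194) + 368290) = 1/((57 - 25*194 + 2*194²) + 368290) = 1/((57 - 4850 + 2*37636) + 368290) = 1/((57 - 4850 + 75272) + 368290) = 1/(70479 + 368290) = 1/438769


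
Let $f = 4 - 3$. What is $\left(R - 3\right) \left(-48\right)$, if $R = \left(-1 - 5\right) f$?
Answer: $432$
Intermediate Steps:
$f = 1$
$R = -6$ ($R = \left(-1 - 5\right) 1 = \left(-6\right) 1 = -6$)
$\left(R - 3\right) \left(-48\right) = \left(-6 - 3\right) \left(-48\right) = \left(-9\right) \left(-48\right) = 432$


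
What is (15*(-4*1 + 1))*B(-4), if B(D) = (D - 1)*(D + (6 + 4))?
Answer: 1350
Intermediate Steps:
B(D) = (-1 + D)*(10 + D) (B(D) = (-1 + D)*(D + 10) = (-1 + D)*(10 + D))
(15*(-4*1 + 1))*B(-4) = (15*(-4*1 + 1))*(-10 + (-4)² + 9*(-4)) = (15*(-4 + 1))*(-10 + 16 - 36) = (15*(-3))*(-30) = -45*(-30) = 1350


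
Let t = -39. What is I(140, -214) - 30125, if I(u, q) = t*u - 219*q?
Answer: 11281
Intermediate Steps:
I(u, q) = -219*q - 39*u (I(u, q) = -39*u - 219*q = -219*q - 39*u)
I(140, -214) - 30125 = (-219*(-214) - 39*140) - 30125 = (46866 - 5460) - 30125 = 41406 - 30125 = 11281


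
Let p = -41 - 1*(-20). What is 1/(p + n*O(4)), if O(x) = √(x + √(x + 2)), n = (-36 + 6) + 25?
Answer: -1/(21 + 5*√(4 + √6)) ≈ -0.029675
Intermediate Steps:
p = -21 (p = -41 + 20 = -21)
n = -5 (n = -30 + 25 = -5)
O(x) = √(x + √(2 + x))
1/(p + n*O(4)) = 1/(-21 - 5*√(4 + √(2 + 4))) = 1/(-21 - 5*√(4 + √6))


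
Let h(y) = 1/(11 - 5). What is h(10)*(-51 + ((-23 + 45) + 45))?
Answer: 8/3 ≈ 2.6667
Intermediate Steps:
h(y) = ⅙ (h(y) = 1/6 = ⅙)
h(10)*(-51 + ((-23 + 45) + 45)) = (-51 + ((-23 + 45) + 45))/6 = (-51 + (22 + 45))/6 = (-51 + 67)/6 = (⅙)*16 = 8/3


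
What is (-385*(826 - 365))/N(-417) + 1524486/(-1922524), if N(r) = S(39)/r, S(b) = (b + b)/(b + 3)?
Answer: 21652581383877/543322 ≈ 3.9852e+7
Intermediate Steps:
S(b) = 2*b/(3 + b) (S(b) = (2*b)/(3 + b) = 2*b/(3 + b))
N(r) = 13/(7*r) (N(r) = (2*39/(3 + 39))/r = (2*39/42)/r = (2*39*(1/42))/r = 13/(7*r))
(-385*(826 - 365))/N(-417) + 1524486/(-1922524) = (-385*(826 - 365))/(((13/7)/(-417))) + 1524486/(-1922524) = (-385*461)/(((13/7)*(-1/417))) + 1524486*(-1/1922524) = -177485/(-13/2919) - 33141/41794 = -177485*(-2919/13) - 33141/41794 = 518078715/13 - 33141/41794 = 21652581383877/543322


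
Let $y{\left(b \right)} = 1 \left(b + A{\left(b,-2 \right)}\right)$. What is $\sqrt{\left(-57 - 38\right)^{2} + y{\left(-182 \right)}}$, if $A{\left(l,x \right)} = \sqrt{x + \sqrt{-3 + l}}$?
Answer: $\sqrt{8843 + \sqrt{-2 + i \sqrt{185}}} \approx 94.05 + 0.015 i$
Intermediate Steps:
$y{\left(b \right)} = b + \sqrt{-2 + \sqrt{-3 + b}}$ ($y{\left(b \right)} = 1 \left(b + \sqrt{-2 + \sqrt{-3 + b}}\right) = b + \sqrt{-2 + \sqrt{-3 + b}}$)
$\sqrt{\left(-57 - 38\right)^{2} + y{\left(-182 \right)}} = \sqrt{\left(-57 - 38\right)^{2} - \left(182 - \sqrt{-2 + \sqrt{-3 - 182}}\right)} = \sqrt{\left(-95\right)^{2} - \left(182 - \sqrt{-2 + \sqrt{-185}}\right)} = \sqrt{9025 - \left(182 - \sqrt{-2 + i \sqrt{185}}\right)} = \sqrt{8843 + \sqrt{-2 + i \sqrt{185}}}$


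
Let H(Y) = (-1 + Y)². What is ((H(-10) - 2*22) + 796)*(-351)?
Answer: -306423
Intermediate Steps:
((H(-10) - 2*22) + 796)*(-351) = (((-1 - 10)² - 2*22) + 796)*(-351) = (((-11)² - 1*44) + 796)*(-351) = ((121 - 44) + 796)*(-351) = (77 + 796)*(-351) = 873*(-351) = -306423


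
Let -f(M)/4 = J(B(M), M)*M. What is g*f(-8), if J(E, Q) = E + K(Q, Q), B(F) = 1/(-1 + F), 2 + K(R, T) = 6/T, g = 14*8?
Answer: -92288/9 ≈ -10254.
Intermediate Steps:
g = 112
K(R, T) = -2 + 6/T
J(E, Q) = -2 + E + 6/Q (J(E, Q) = E + (-2 + 6/Q) = -2 + E + 6/Q)
f(M) = -4*M*(-2 + 1/(-1 + M) + 6/M) (f(M) = -4*(-2 + 1/(-1 + M) + 6/M)*M = -4*M*(-2 + 1/(-1 + M) + 6/M))
g*f(-8) = 112*(4*(6 - 9*(-8) + 2*(-8)**2)/(-1 - 8)) = 112*(4*(6 + 72 + 2*64)/(-9)) = 112*(4*(-1/9)*(6 + 72 + 128)) = 112*(4*(-1/9)*206) = 112*(-824/9) = -92288/9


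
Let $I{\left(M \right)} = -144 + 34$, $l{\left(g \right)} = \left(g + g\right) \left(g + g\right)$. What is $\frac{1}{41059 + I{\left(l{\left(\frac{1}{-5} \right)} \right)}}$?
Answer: $\frac{1}{40949} \approx 2.4421 \cdot 10^{-5}$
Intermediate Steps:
$l{\left(g \right)} = 4 g^{2}$ ($l{\left(g \right)} = 2 g 2 g = 4 g^{2}$)
$I{\left(M \right)} = -110$
$\frac{1}{41059 + I{\left(l{\left(\frac{1}{-5} \right)} \right)}} = \frac{1}{41059 - 110} = \frac{1}{40949}$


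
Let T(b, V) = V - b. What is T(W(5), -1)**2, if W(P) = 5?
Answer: 36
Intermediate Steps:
T(W(5), -1)**2 = (-1 - 1*5)**2 = (-1 - 5)**2 = (-6)**2 = 36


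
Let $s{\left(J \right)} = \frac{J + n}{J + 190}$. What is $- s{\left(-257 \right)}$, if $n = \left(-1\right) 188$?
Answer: $- \frac{445}{67} \approx -6.6418$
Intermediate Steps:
$n = -188$
$s{\left(J \right)} = \frac{-188 + J}{190 + J}$ ($s{\left(J \right)} = \frac{J - 188}{J + 190} = \frac{-188 + J}{190 + J}$)
$- s{\left(-257 \right)} = - \frac{-188 - 257}{190 - 257} = - \frac{-445}{-67} = - \frac{\left(-1\right) \left(-445\right)}{67} = \left(-1\right) \frac{445}{67} = - \frac{445}{67}$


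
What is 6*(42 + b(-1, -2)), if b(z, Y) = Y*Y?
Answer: 276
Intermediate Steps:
b(z, Y) = Y**2
6*(42 + b(-1, -2)) = 6*(42 + (-2)**2) = 6*(42 + 4) = 6*46 = 276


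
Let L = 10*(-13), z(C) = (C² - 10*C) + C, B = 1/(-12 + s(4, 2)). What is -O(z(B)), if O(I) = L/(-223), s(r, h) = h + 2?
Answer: -130/223 ≈ -0.58296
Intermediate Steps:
s(r, h) = 2 + h
B = -⅛ (B = 1/(-12 + (2 + 2)) = 1/(-12 + 4) = 1/(-8) = -⅛ ≈ -0.12500)
z(C) = C² - 9*C
L = -130
O(I) = 130/223 (O(I) = -130/(-223) = -130*(-1/223) = 130/223)
-O(z(B)) = -1*130/223 = -130/223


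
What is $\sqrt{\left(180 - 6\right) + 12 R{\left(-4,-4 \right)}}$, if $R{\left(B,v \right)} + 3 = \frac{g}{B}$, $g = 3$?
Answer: $\sqrt{129} \approx 11.358$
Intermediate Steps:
$R{\left(B,v \right)} = -3 + \frac{3}{B}$
$\sqrt{\left(180 - 6\right) + 12 R{\left(-4,-4 \right)}} = \sqrt{\left(180 - 6\right) + 12 \left(-3 + \frac{3}{-4}\right)} = \sqrt{\left(180 - 6\right) + 12 \left(-3 + 3 \left(- \frac{1}{4}\right)\right)} = \sqrt{174 + 12 \left(-3 - \frac{3}{4}\right)} = \sqrt{174 + 12 \left(- \frac{15}{4}\right)} = \sqrt{174 - 45} = \sqrt{129}$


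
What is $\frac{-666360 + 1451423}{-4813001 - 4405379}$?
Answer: $- \frac{785063}{9218380} \approx -0.085163$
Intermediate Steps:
$\frac{-666360 + 1451423}{-4813001 - 4405379} = \frac{785063}{-9218380} = 785063 \left(- \frac{1}{9218380}\right) = - \frac{785063}{9218380}$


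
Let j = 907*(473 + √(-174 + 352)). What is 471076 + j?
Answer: 900087 + 907*√178 ≈ 9.1219e+5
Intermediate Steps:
j = 429011 + 907*√178 (j = 907*(473 + √178) = 429011 + 907*√178 ≈ 4.4111e+5)
471076 + j = 471076 + (429011 + 907*√178) = 900087 + 907*√178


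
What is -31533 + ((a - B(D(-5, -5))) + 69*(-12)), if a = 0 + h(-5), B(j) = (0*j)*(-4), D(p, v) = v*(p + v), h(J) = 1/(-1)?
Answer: -32362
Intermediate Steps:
h(J) = -1
B(j) = 0 (B(j) = 0*(-4) = 0)
a = -1 (a = 0 - 1 = -1)
-31533 + ((a - B(D(-5, -5))) + 69*(-12)) = -31533 + ((-1 - 1*0) + 69*(-12)) = -31533 + ((-1 + 0) - 828) = -31533 + (-1 - 828) = -31533 - 829 = -32362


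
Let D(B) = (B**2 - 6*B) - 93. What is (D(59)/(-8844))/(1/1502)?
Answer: -1139267/2211 ≈ -515.27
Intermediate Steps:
D(B) = -93 + B**2 - 6*B
(D(59)/(-8844))/(1/1502) = ((-93 + 59**2 - 6*59)/(-8844))/(1/1502) = ((-93 + 3481 - 354)*(-1/8844))/(1/1502) = (3034*(-1/8844))*1502 = -1517/4422*1502 = -1139267/2211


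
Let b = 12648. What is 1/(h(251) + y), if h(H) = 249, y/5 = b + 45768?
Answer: 1/292329 ≈ 3.4208e-6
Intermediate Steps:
y = 292080 (y = 5*(12648 + 45768) = 5*58416 = 292080)
1/(h(251) + y) = 1/(249 + 292080) = 1/292329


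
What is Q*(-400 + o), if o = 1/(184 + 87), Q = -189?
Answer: 20487411/271 ≈ 75599.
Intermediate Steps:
o = 1/271 ≈ 0.0036900
Q*(-400 + o) = -189*(-400 + 1/271) = -189*(-108399/271) = 20487411/271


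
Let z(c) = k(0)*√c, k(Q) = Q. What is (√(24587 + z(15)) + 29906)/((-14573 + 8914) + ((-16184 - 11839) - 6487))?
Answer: -29906/40169 - √24587/40169 ≈ -0.74841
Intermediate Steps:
z(c) = 0 (z(c) = 0*√c = 0)
(√(24587 + z(15)) + 29906)/((-14573 + 8914) + ((-16184 - 11839) - 6487)) = (√(24587 + 0) + 29906)/((-14573 + 8914) + ((-16184 - 11839) - 6487)) = (√24587 + 29906)/(-5659 + (-28023 - 6487)) = (29906 + √24587)/(-5659 - 34510) = (29906 + √24587)/(-40169) = (29906 + √24587)*(-1/40169) = -29906/40169 - √24587/40169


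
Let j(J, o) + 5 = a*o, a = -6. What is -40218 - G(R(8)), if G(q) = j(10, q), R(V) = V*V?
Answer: -39829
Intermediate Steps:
R(V) = V²
j(J, o) = -5 - 6*o
G(q) = -5 - 6*q
-40218 - G(R(8)) = -40218 - (-5 - 6*8²) = -40218 - (-5 - 6*64) = -40218 - (-5 - 384) = -40218 - 1*(-389) = -40218 + 389 = -39829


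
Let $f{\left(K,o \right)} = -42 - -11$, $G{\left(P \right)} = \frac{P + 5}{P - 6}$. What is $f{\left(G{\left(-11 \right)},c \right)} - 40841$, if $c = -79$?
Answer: $-40872$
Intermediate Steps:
$G{\left(P \right)} = \frac{5 + P}{-6 + P}$
$f{\left(K,o \right)} = -31$ ($f{\left(K,o \right)} = -42 + 11 = -31$)
$f{\left(G{\left(-11 \right)},c \right)} - 40841 = -31 - 40841 = -40872$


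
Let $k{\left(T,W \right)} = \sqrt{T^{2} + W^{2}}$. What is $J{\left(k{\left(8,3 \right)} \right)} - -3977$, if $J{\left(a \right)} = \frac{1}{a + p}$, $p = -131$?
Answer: $\frac{67958845}{17088} - \frac{\sqrt{73}}{17088} \approx 3977.0$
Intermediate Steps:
$J{\left(a \right)} = \frac{1}{-131 + a}$ ($J{\left(a \right)} = \frac{1}{a - 131} = \frac{1}{-131 + a}$)
$J{\left(k{\left(8,3 \right)} \right)} - -3977 = \frac{1}{-131 + \sqrt{8^{2} + 3^{2}}} - -3977 = \frac{1}{-131 + \sqrt{64 + 9}} + 3977 = \frac{1}{-131 + \sqrt{73}} + 3977 = 3977 + \frac{1}{-131 + \sqrt{73}}$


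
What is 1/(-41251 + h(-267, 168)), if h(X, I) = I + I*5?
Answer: -1/40243 ≈ -2.4849e-5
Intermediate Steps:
h(X, I) = 6*I (h(X, I) = I + 5*I = 6*I)
1/(-41251 + h(-267, 168)) = 1/(-41251 + 6*168) = 1/(-41251 + 1008) = 1/(-40243) = -1/40243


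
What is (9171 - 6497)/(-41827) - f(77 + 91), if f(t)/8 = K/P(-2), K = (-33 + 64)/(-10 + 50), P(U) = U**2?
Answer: -1350117/836540 ≈ -1.6139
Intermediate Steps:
K = 31/40 ≈ 0.77500
f(t) = 31/20 (f(t) = 8*(31/(40*((-2)**2))) = 8*((31/40)/4) = 8*((31/40)*(1/4)) = 8*(31/160) = 31/20)
(9171 - 6497)/(-41827) - f(77 + 91) = (9171 - 6497)/(-41827) - 1*31/20 = 2674*(-1/41827) - 31/20 = -2674/41827 - 31/20 = -1350117/836540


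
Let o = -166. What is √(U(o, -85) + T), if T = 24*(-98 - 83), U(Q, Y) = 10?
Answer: I*√4334 ≈ 65.833*I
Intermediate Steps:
T = -4344 (T = 24*(-181) = -4344)
√(U(o, -85) + T) = √(10 - 4344) = √(-4334) = I*√4334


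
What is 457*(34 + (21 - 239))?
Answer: -84088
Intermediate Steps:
457*(34 + (21 - 239)) = 457*(34 - 218) = 457*(-184) = -84088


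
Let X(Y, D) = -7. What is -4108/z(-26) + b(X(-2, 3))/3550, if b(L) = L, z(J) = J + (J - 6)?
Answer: 7291497/102950 ≈ 70.826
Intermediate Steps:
z(J) = -6 + 2*J (z(J) = J + (-6 + J) = -6 + 2*J)
-4108/z(-26) + b(X(-2, 3))/3550 = -4108/(-6 + 2*(-26)) - 7/3550 = -4108/(-6 - 52) - 7*1/3550 = -4108/(-58) - 7/3550 = -4108*(-1/58) - 7/3550 = 2054/29 - 7/3550 = 7291497/102950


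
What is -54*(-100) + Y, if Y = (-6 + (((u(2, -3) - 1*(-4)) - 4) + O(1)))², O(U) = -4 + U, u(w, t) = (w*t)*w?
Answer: 5841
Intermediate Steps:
u(w, t) = t*w² (u(w, t) = (t*w)*w = t*w²)
Y = 441 (Y = (-6 + (((-3*2² - 1*(-4)) - 4) + (-4 + 1)))² = (-6 + (((-3*4 + 4) - 4) - 3))² = (-6 + (((-12 + 4) - 4) - 3))² = (-6 + ((-8 - 4) - 3))² = (-6 + (-12 - 3))² = (-6 - 15)² = (-21)² = 441)
-54*(-100) + Y = -54*(-100) + 441 = 5400 + 441 = 5841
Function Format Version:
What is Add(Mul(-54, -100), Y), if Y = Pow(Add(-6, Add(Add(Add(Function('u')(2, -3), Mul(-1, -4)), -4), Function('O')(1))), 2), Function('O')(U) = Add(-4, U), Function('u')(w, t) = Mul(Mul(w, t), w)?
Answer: 5841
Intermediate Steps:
Function('u')(w, t) = Mul(t, Pow(w, 2)) (Function('u')(w, t) = Mul(Mul(t, w), w) = Mul(t, Pow(w, 2)))
Y = 441 (Y = Pow(Add(-6, Add(Add(Add(Mul(-3, Pow(2, 2)), Mul(-1, -4)), -4), Add(-4, 1))), 2) = Pow(Add(-6, Add(Add(Add(Mul(-3, 4), 4), -4), -3)), 2) = Pow(Add(-6, Add(Add(Add(-12, 4), -4), -3)), 2) = Pow(Add(-6, Add(Add(-8, -4), -3)), 2) = Pow(Add(-6, Add(-12, -3)), 2) = Pow(Add(-6, -15), 2) = Pow(-21, 2) = 441)
Add(Mul(-54, -100), Y) = Add(Mul(-54, -100), 441) = Add(5400, 441) = 5841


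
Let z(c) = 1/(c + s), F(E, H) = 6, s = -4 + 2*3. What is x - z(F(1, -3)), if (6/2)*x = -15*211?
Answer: -8441/8 ≈ -1055.1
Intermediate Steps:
s = 2 (s = -4 + 6 = 2)
z(c) = 1/(2 + c) (z(c) = 1/(c + 2) = 1/(2 + c))
x = -1055 (x = (-15*211)/3 = (1/3)*(-3165) = -1055)
x - z(F(1, -3)) = -1055 - 1/(2 + 6) = -1055 - 1/8 = -8441/8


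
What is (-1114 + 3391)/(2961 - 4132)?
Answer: -2277/1171 ≈ -1.9445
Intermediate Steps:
(-1114 + 3391)/(2961 - 4132) = 2277/(-1171) = 2277*(-1/1171) = -2277/1171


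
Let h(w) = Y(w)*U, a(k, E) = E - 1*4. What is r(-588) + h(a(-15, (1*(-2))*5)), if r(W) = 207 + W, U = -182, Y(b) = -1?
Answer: -199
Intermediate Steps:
a(k, E) = -4 + E (a(k, E) = E - 4 = -4 + E)
h(w) = 182 (h(w) = -1*(-182) = 182)
r(-588) + h(a(-15, (1*(-2))*5)) = (207 - 588) + 182 = -381 + 182 = -199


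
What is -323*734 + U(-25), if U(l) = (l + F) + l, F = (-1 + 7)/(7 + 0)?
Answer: -1659918/7 ≈ -2.3713e+5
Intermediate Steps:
F = 6/7 ≈ 0.85714
U(l) = 6/7 + 2*l (U(l) = (l + 6/7) + l = (6/7 + l) + l = 6/7 + 2*l)
-323*734 + U(-25) = -323*734 + (6/7 + 2*(-25)) = -237082 + (6/7 - 50) = -237082 - 344/7 = -1659918/7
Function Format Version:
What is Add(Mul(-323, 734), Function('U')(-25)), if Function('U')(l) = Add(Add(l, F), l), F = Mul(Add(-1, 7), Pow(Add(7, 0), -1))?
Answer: Rational(-1659918, 7) ≈ -2.3713e+5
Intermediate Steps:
F = Rational(6, 7) (F = Mul(6, Pow(7, -1)) = Mul(6, Rational(1, 7)) = Rational(6, 7) ≈ 0.85714)
Function('U')(l) = Add(Rational(6, 7), Mul(2, l)) (Function('U')(l) = Add(Add(l, Rational(6, 7)), l) = Add(Add(Rational(6, 7), l), l) = Add(Rational(6, 7), Mul(2, l)))
Add(Mul(-323, 734), Function('U')(-25)) = Add(Mul(-323, 734), Add(Rational(6, 7), Mul(2, -25))) = Add(-237082, Add(Rational(6, 7), -50)) = Add(-237082, Rational(-344, 7)) = Rational(-1659918, 7)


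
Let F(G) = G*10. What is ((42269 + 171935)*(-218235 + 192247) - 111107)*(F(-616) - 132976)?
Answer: 774548498474624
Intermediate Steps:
F(G) = 10*G
((42269 + 171935)*(-218235 + 192247) - 111107)*(F(-616) - 132976) = ((42269 + 171935)*(-218235 + 192247) - 111107)*(10*(-616) - 132976) = (214204*(-25988) - 111107)*(-6160 - 132976) = (-5566733552 - 111107)*(-139136) = -5566844659*(-139136) = 774548498474624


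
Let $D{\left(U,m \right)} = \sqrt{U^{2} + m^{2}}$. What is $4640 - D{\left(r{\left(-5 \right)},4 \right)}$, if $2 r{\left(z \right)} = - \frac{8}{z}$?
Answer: $4640 - \frac{4 \sqrt{26}}{5} \approx 4635.9$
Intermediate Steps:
$r{\left(z \right)} = - \frac{4}{z}$ ($r{\left(z \right)} = \frac{\left(-8\right) \frac{1}{z}}{2} = - \frac{4}{z}$)
$4640 - D{\left(r{\left(-5 \right)},4 \right)} = 4640 - \sqrt{\left(- \frac{4}{-5}\right)^{2} + 4^{2}} = 4640 - \sqrt{\left(\left(-4\right) \left(- \frac{1}{5}\right)\right)^{2} + 16} = 4640 - \sqrt{\left(\frac{4}{5}\right)^{2} + 16} = 4640 - \sqrt{\frac{16}{25} + 16} = 4640 - \sqrt{\frac{416}{25}} = 4640 - \frac{4 \sqrt{26}}{5}$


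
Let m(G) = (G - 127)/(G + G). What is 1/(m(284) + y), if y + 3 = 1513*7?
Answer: 568/6014141 ≈ 9.4444e-5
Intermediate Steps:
m(G) = (-127 + G)/(2*G) (m(G) = (-127 + G)/((2*G)) = (-127 + G)*(1/(2*G)) = (-127 + G)/(2*G))
y = 10588 (y = -3 + 1513*7 = -3 + 10591 = 10588)
1/(m(284) + y) = 1/((1/2)*(-127 + 284)/284 + 10588) = 1/((1/2)*(1/284)*157 + 10588) = 1/(157/568 + 10588) = 1/(6014141/568) = 568/6014141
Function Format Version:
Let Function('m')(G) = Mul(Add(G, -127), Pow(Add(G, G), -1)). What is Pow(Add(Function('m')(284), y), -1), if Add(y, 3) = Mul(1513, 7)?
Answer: Rational(568, 6014141) ≈ 9.4444e-5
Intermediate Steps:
Function('m')(G) = Mul(Rational(1, 2), Pow(G, -1), Add(-127, G)) (Function('m')(G) = Mul(Add(-127, G), Pow(Mul(2, G), -1)) = Mul(Add(-127, G), Mul(Rational(1, 2), Pow(G, -1))) = Mul(Rational(1, 2), Pow(G, -1), Add(-127, G)))
y = 10588 (y = Add(-3, Mul(1513, 7)) = Add(-3, 10591) = 10588)
Pow(Add(Function('m')(284), y), -1) = Pow(Add(Mul(Rational(1, 2), Pow(284, -1), Add(-127, 284)), 10588), -1) = Pow(Add(Mul(Rational(1, 2), Rational(1, 284), 157), 10588), -1) = Pow(Add(Rational(157, 568), 10588), -1) = Pow(Rational(6014141, 568), -1) = Rational(568, 6014141)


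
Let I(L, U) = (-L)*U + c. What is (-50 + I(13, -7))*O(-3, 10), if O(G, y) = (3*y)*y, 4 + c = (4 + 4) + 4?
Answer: 14700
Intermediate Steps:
c = 8 (c = -4 + ((4 + 4) + 4) = -4 + (8 + 4) = -4 + 12 = 8)
I(L, U) = 8 - L*U (I(L, U) = (-L)*U + 8 = -L*U + 8 = 8 - L*U)
O(G, y) = 3*y²
(-50 + I(13, -7))*O(-3, 10) = (-50 + (8 - 1*13*(-7)))*(3*10²) = (-50 + (8 + 91))*(3*100) = (-50 + 99)*300 = 49*300 = 14700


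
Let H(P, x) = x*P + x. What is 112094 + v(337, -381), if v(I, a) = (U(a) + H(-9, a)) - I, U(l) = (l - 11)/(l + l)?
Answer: 43740901/381 ≈ 1.1481e+5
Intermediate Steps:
U(l) = (-11 + l)/(2*l) (U(l) = (-11 + l)/((2*l)) = (-11 + l)*(1/(2*l)) = (-11 + l)/(2*l))
H(P, x) = x + P*x (H(P, x) = P*x + x = x + P*x)
v(I, a) = -I - 8*a + (-11 + a)/(2*a) (v(I, a) = ((-11 + a)/(2*a) + a*(1 - 9)) - I = ((-11 + a)/(2*a) + a*(-8)) - I = ((-11 + a)/(2*a) - 8*a) - I = (-8*a + (-11 + a)/(2*a)) - I = -I - 8*a + (-11 + a)/(2*a))
112094 + v(337, -381) = 112094 + (½ - 1*337 - 8*(-381) - 11/2/(-381)) = 112094 + (½ - 337 + 3048 - 11/2*(-1/381)) = 112094 + (½ - 337 + 3048 + 11/762) = 112094 + 1033087/381 = 43740901/381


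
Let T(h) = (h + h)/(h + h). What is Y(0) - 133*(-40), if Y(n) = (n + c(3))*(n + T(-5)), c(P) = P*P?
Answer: 5329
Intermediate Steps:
c(P) = P²
T(h) = 1 (T(h) = (2*h)/((2*h)) = (2*h)*(1/(2*h)) = 1)
Y(n) = (1 + n)*(9 + n) (Y(n) = (n + 3²)*(n + 1) = (n + 9)*(1 + n) = (9 + n)*(1 + n) = (1 + n)*(9 + n))
Y(0) - 133*(-40) = (9 + 0² + 10*0) - 133*(-40) = (9 + 0 + 0) + 5320 = 9 + 5320 = 5329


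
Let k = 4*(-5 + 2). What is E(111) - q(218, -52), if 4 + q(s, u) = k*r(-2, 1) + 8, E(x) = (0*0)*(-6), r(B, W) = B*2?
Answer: -52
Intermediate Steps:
r(B, W) = 2*B
k = -12 (k = 4*(-3) = -12)
E(x) = 0 (E(x) = 0*(-6) = 0)
q(s, u) = 52 (q(s, u) = -4 + (-24*(-2) + 8) = -4 + (-12*(-4) + 8) = -4 + (48 + 8) = -4 + 56 = 52)
E(111) - q(218, -52) = 0 - 1*52 = 0 - 52 = -52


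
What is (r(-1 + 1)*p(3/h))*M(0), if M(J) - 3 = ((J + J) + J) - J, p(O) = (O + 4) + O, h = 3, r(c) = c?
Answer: 0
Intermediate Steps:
p(O) = 4 + 2*O (p(O) = (4 + O) + O = 4 + 2*O)
M(J) = 3 + 2*J (M(J) = 3 + (((J + J) + J) - J) = 3 + ((2*J + J) - J) = 3 + (3*J - J) = 3 + 2*J)
(r(-1 + 1)*p(3/h))*M(0) = ((-1 + 1)*(4 + 2*(3/3)))*(3 + 2*0) = (0*(4 + 2*(3*(1/3))))*(3 + 0) = (0*(4 + 2*1))*3 = (0*(4 + 2))*3 = (0*6)*3 = 0*3 = 0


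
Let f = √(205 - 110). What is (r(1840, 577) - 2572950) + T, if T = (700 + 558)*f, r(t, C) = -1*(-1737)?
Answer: -2571213 + 1258*√95 ≈ -2.5590e+6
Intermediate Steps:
f = √95 ≈ 9.7468
r(t, C) = 1737
T = 1258*√95 (T = (700 + 558)*√95 = 1258*√95 ≈ 12261.)
(r(1840, 577) - 2572950) + T = (1737 - 2572950) + 1258*√95 = -2571213 + 1258*√95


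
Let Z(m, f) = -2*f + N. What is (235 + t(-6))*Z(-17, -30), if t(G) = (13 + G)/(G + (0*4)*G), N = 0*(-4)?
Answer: 14030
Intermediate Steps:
N = 0
t(G) = (13 + G)/G (t(G) = (13 + G)/(G + 0*G) = (13 + G)/(G + 0) = (13 + G)/G)
Z(m, f) = -2*f (Z(m, f) = -2*f + 0 = -2*f)
(235 + t(-6))*Z(-17, -30) = (235 + (13 - 6)/(-6))*(-2*(-30)) = (235 - ⅙*7)*60 = (235 - 7/6)*60 = (1403/6)*60 = 14030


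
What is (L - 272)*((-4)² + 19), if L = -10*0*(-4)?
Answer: -9520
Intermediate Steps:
L = 0 (L = 0*(-4) = 0)
(L - 272)*((-4)² + 19) = (0 - 272)*((-4)² + 19) = -272*(16 + 19) = -272*35 = -9520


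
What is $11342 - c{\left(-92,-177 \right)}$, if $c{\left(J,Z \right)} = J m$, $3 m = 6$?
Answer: $11526$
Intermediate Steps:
$m = 2$ ($m = \frac{1}{3} \cdot 6 = 2$)
$c{\left(J,Z \right)} = 2 J$ ($c{\left(J,Z \right)} = J 2 = 2 J$)
$11342 - c{\left(-92,-177 \right)} = 11342 - 2 \left(-92\right) = 11342 - -184 = 11342 + 184 = 11526$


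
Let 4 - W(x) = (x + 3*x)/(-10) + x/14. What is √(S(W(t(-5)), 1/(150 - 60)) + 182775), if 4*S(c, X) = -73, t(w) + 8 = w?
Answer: √731027/2 ≈ 427.50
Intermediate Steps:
t(w) = -8 + w
W(x) = 4 + 23*x/70 (W(x) = 4 - ((x + 3*x)/(-10) + x/14) = 4 - ((4*x)*(-⅒) + x*(1/14)) = 4 - (-2*x/5 + x/14) = 4 - (-23)*x/70 = 4 + 23*x/70)
S(c, X) = -73/4 (S(c, X) = (¼)*(-73) = -73/4)
√(S(W(t(-5)), 1/(150 - 60)) + 182775) = √(-73/4 + 182775) = √(731027/4) = √731027/2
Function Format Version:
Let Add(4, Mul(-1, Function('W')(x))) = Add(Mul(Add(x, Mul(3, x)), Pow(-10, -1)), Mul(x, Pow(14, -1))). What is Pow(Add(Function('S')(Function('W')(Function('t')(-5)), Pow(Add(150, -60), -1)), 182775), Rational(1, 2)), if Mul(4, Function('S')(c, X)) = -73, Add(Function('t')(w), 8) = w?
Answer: Mul(Rational(1, 2), Pow(731027, Rational(1, 2))) ≈ 427.50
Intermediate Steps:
Function('t')(w) = Add(-8, w)
Function('W')(x) = Add(4, Mul(Rational(23, 70), x)) (Function('W')(x) = Add(4, Mul(-1, Add(Mul(Add(x, Mul(3, x)), Pow(-10, -1)), Mul(x, Pow(14, -1))))) = Add(4, Mul(-1, Add(Mul(Mul(4, x), Rational(-1, 10)), Mul(x, Rational(1, 14))))) = Add(4, Mul(-1, Add(Mul(Rational(-2, 5), x), Mul(Rational(1, 14), x)))) = Add(4, Mul(-1, Mul(Rational(-23, 70), x))) = Add(4, Mul(Rational(23, 70), x)))
Function('S')(c, X) = Rational(-73, 4) (Function('S')(c, X) = Mul(Rational(1, 4), -73) = Rational(-73, 4))
Pow(Add(Function('S')(Function('W')(Function('t')(-5)), Pow(Add(150, -60), -1)), 182775), Rational(1, 2)) = Pow(Add(Rational(-73, 4), 182775), Rational(1, 2)) = Pow(Rational(731027, 4), Rational(1, 2)) = Mul(Rational(1, 2), Pow(731027, Rational(1, 2)))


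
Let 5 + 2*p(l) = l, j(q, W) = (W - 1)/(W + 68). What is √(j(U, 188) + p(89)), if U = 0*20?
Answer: √10939/16 ≈ 6.5369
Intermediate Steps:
U = 0
j(q, W) = (-1 + W)/(68 + W)
p(l) = -5/2 + l/2
√(j(U, 188) + p(89)) = √((-1 + 188)/(68 + 188) + (-5/2 + (½)*89)) = √(187/256 + (-5/2 + 89/2)) = √((1/256)*187 + 42) = √(187/256 + 42) = √(10939/256) = √10939/16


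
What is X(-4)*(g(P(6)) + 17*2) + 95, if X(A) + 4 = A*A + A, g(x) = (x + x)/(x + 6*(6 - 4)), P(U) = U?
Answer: 1117/3 ≈ 372.33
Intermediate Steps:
g(x) = 2*x/(12 + x) (g(x) = (2*x)/(x + 6*2) = (2*x)/(x + 12) = (2*x)/(12 + x) = 2*x/(12 + x))
X(A) = -4 + A + A² (X(A) = -4 + (A*A + A) = -4 + (A² + A) = -4 + (A + A²) = -4 + A + A²)
X(-4)*(g(P(6)) + 17*2) + 95 = (-4 - 4 + (-4)²)*(2*6/(12 + 6) + 17*2) + 95 = (-4 - 4 + 16)*(2*6/18 + 34) + 95 = 8*(2*6*(1/18) + 34) + 95 = 8*(⅔ + 34) + 95 = 8*(104/3) + 95 = 832/3 + 95 = 1117/3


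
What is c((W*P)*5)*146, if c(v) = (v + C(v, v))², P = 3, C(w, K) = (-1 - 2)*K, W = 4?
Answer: 2102400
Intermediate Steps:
C(w, K) = -3*K
c(v) = 4*v² (c(v) = (v - 3*v)² = (-2*v)² = 4*v²)
c((W*P)*5)*146 = (4*((4*3)*5)²)*146 = (4*(12*5)²)*146 = (4*60²)*146 = (4*3600)*146 = 14400*146 = 2102400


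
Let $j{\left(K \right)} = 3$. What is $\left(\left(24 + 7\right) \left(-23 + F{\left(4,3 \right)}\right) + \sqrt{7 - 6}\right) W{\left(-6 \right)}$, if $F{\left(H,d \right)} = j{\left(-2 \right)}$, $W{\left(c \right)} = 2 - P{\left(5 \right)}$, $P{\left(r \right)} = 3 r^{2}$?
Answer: $45187$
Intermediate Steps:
$W{\left(c \right)} = -73$ ($W{\left(c \right)} = 2 - 3 \cdot 5^{2} = 2 - 3 \cdot 25 = 2 - 75 = -73$)
$F{\left(H,d \right)} = 3$
$\left(\left(24 + 7\right) \left(-23 + F{\left(4,3 \right)}\right) + \sqrt{7 - 6}\right) W{\left(-6 \right)} = \left(\left(24 + 7\right) \left(-23 + 3\right) + \sqrt{7 - 6}\right) \left(-73\right) = \left(31 \left(-20\right) + \sqrt{1}\right) \left(-73\right) = \left(-620 + 1\right) \left(-73\right) = \left(-619\right) \left(-73\right) = 45187$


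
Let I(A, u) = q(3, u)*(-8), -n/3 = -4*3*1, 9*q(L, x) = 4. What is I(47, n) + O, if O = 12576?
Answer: 113152/9 ≈ 12572.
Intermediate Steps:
q(L, x) = 4/9 (q(L, x) = (⅑)*4 = 4/9)
n = 36 (n = -3*(-4*3) = -(-36) = -3*(-12) = 36)
I(A, u) = -32/9 (I(A, u) = (4/9)*(-8) = -32/9)
I(47, n) + O = -32/9 + 12576 = 113152/9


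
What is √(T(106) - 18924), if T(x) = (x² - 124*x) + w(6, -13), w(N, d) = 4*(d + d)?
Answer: 2*I*√5234 ≈ 144.69*I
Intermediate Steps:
w(N, d) = 8*d (w(N, d) = 4*(2*d) = 8*d)
T(x) = -104 + x² - 124*x (T(x) = (x² - 124*x) + 8*(-13) = (x² - 124*x) - 104 = -104 + x² - 124*x)
√(T(106) - 18924) = √((-104 + 106² - 124*106) - 18924) = √((-104 + 11236 - 13144) - 18924) = √(-2012 - 18924) = √(-20936) = 2*I*√5234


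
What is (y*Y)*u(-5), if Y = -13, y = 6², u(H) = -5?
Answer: 2340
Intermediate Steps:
y = 36
(y*Y)*u(-5) = (36*(-13))*(-5) = -468*(-5) = 2340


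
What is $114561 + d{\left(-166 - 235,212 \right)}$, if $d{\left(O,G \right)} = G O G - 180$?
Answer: $-17908163$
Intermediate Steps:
$d{\left(O,G \right)} = -180 + O G^{2}$ ($d{\left(O,G \right)} = O G^{2} - 180 = -180 + O G^{2}$)
$114561 + d{\left(-166 - 235,212 \right)} = 114561 + \left(-180 + \left(-166 - 235\right) 212^{2}\right) = 114561 + \left(-180 + \left(-166 - 235\right) 44944\right) = 114561 - 18022724 = -17908163$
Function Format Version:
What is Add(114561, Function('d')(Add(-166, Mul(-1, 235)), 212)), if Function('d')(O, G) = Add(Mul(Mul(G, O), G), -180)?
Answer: -17908163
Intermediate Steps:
Function('d')(O, G) = Add(-180, Mul(O, Pow(G, 2))) (Function('d')(O, G) = Add(Mul(O, Pow(G, 2)), -180) = Add(-180, Mul(O, Pow(G, 2))))
Add(114561, Function('d')(Add(-166, Mul(-1, 235)), 212)) = Add(114561, Add(-180, Mul(Add(-166, Mul(-1, 235)), Pow(212, 2)))) = Add(114561, Add(-180, Mul(Add(-166, -235), 44944))) = Add(114561, Add(-180, Mul(-401, 44944))) = Add(114561, Add(-180, -18022544)) = Add(114561, -18022724) = -17908163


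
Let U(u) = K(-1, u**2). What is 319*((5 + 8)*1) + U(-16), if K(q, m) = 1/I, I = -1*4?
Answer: 16587/4 ≈ 4146.8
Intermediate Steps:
I = -4
K(q, m) = -1/4 (K(q, m) = 1/(-4) = -1/4)
U(u) = -1/4
319*((5 + 8)*1) + U(-16) = 319*((5 + 8)*1) - 1/4 = 319*(13*1) - 1/4 = 319*13 - 1/4 = 4147 - 1/4 = 16587/4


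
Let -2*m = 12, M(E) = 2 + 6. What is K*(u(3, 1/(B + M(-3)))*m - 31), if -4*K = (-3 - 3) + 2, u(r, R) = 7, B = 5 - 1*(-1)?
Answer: -73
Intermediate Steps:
M(E) = 8
B = 6 (B = 5 + 1 = 6)
m = -6 (m = -½*12 = -6)
K = 1 (K = -((-3 - 3) + 2)/4 = -(-6 + 2)/4 = -¼*(-4) = 1)
K*(u(3, 1/(B + M(-3)))*m - 31) = 1*(7*(-6) - 31) = 1*(-42 - 31) = 1*(-73) = -73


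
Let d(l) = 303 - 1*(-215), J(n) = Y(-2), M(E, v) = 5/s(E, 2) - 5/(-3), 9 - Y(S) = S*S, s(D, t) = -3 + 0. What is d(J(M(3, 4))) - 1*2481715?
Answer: -2481197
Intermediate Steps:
s(D, t) = -3
Y(S) = 9 - S**2 (Y(S) = 9 - S*S = 9 - S**2)
M(E, v) = 0 (M(E, v) = 5/(-3) - 5/(-3) = 5*(-1/3) - 5*(-1/3) = -5/3 + 5/3 = 0)
J(n) = 5 (J(n) = 9 - 1*(-2)**2 = 9 - 1*4 = 9 - 4 = 5)
d(l) = 518 (d(l) = 303 + 215 = 518)
d(J(M(3, 4))) - 1*2481715 = 518 - 1*2481715 = 518 - 2481715 = -2481197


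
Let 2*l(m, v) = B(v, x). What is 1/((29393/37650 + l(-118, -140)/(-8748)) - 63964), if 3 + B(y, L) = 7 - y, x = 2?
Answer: -3049650/195065456867 ≈ -1.5634e-5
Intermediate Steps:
B(y, L) = 4 - y (B(y, L) = -3 + (7 - y) = 4 - y)
l(m, v) = 2 - v/2 (l(m, v) = (4 - v)/2 = 2 - v/2)
1/((29393/37650 + l(-118, -140)/(-8748)) - 63964) = 1/((29393/37650 + (2 - ½*(-140))/(-8748)) - 63964) = 1/((29393*(1/37650) + (2 + 70)*(-1/8748)) - 63964) = 1/((29393/37650 + 72*(-1/8748)) - 63964) = 1/((29393/37650 - 2/243) - 63964) = 1/(2355733/3049650 - 63964) = 1/(-195065456867/3049650) = -3049650/195065456867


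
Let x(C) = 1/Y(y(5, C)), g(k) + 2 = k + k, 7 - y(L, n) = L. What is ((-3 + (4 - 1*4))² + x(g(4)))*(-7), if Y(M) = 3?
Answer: -196/3 ≈ -65.333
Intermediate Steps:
y(L, n) = 7 - L
g(k) = -2 + 2*k (g(k) = -2 + (k + k) = -2 + 2*k)
x(C) = ⅓ (x(C) = 1/3 = ⅓)
((-3 + (4 - 1*4))² + x(g(4)))*(-7) = ((-3 + (4 - 1*4))² + ⅓)*(-7) = ((-3 + (4 - 4))² + ⅓)*(-7) = ((-3 + 0)² + ⅓)*(-7) = ((-3)² + ⅓)*(-7) = (9 + ⅓)*(-7) = (28/3)*(-7) = -196/3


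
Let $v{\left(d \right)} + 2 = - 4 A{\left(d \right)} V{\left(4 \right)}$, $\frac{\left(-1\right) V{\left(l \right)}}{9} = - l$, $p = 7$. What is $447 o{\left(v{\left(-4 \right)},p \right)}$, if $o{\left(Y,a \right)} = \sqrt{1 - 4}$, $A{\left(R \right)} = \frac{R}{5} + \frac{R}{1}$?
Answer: $447 i \sqrt{3} \approx 774.23 i$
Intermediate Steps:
$A{\left(R \right)} = \frac{6 R}{5}$ ($A{\left(R \right)} = R \frac{1}{5} + R 1 = \frac{R}{5} + R = \frac{6 R}{5}$)
$V{\left(l \right)} = 9 l$ ($V{\left(l \right)} = - 9 \left(- l\right) = 9 l$)
$v{\left(d \right)} = -2 - \frac{864 d}{5}$ ($v{\left(d \right)} = -2 + - 4 \frac{6 d}{5} \cdot 9 \cdot 4 = -2 + - \frac{24 d}{5} \cdot 36 = -2 - \frac{864 d}{5}$)
$o{\left(Y,a \right)} = i \sqrt{3}$ ($o{\left(Y,a \right)} = \sqrt{-3} = i \sqrt{3}$)
$447 o{\left(v{\left(-4 \right)},p \right)} = 447 i \sqrt{3}$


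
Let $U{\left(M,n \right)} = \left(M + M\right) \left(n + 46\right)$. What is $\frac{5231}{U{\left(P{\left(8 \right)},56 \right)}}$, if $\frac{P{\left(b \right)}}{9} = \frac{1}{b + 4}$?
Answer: $\frac{5231}{153} \approx 34.19$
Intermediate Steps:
$P{\left(b \right)} = \frac{9}{4 + b}$ ($P{\left(b \right)} = \frac{9}{b + 4} = \frac{9}{4 + b}$)
$U{\left(M,n \right)} = 2 M \left(46 + n\right)$
$\frac{5231}{U{\left(P{\left(8 \right)},56 \right)}} = \frac{5231}{2 \frac{9}{4 + 8} \left(46 + 56\right)} = \frac{5231}{2 \cdot \frac{9}{12} \cdot 102} = \frac{5231}{2 \cdot 9 \cdot \frac{1}{12} \cdot 102} = \frac{5231}{2 \cdot \frac{3}{4} \cdot 102} = \frac{5231}{153}$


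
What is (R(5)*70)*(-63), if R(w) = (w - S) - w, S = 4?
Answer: 17640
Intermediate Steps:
R(w) = -4 (R(w) = (w - 1*4) - w = (w - 4) - w = (-4 + w) - w = -4)
(R(5)*70)*(-63) = -4*70*(-63) = -280*(-63) = 17640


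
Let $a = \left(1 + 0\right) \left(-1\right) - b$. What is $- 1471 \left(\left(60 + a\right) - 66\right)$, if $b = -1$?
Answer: $8826$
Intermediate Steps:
$a = 0$ ($a = \left(1 + 0\right) \left(-1\right) - -1 = 1 \left(-1\right) + 1 = -1 + 1 = 0$)
$- 1471 \left(\left(60 + a\right) - 66\right) = - 1471 \left(\left(60 + 0\right) - 66\right) = - 1471 \left(60 - 66\right) = \left(-1471\right) \left(-6\right) = 8826$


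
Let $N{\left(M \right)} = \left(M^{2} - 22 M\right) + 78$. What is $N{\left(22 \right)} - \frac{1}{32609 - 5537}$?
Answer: $\frac{2111615}{27072} \approx 78.0$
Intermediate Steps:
$N{\left(M \right)} = 78 + M^{2} - 22 M$
$N{\left(22 \right)} - \frac{1}{32609 - 5537} = \left(78 + 22^{2} - 484\right) - \frac{1}{32609 - 5537} = \left(78 + 484 - 484\right) - \frac{1}{27072} = 78 - \frac{1}{27072} = \frac{2111615}{27072}$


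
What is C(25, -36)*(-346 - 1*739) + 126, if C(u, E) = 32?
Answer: -34594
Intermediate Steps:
C(25, -36)*(-346 - 1*739) + 126 = 32*(-346 - 1*739) + 126 = 32*(-346 - 739) + 126 = 32*(-1085) + 126 = -34720 + 126 = -34594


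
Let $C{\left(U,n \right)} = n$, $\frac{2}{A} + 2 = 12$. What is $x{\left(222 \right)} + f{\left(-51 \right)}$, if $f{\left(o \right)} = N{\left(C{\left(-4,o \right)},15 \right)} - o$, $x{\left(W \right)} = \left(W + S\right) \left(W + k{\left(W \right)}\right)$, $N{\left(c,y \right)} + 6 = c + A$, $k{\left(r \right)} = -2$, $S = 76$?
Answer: $\frac{327771}{5} \approx 65554.0$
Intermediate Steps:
$A = \frac{1}{5}$ ($A = \frac{2}{-2 + 12} = \frac{2}{10} = 2 \cdot \frac{1}{10} = \frac{1}{5} \approx 0.2$)
$N{\left(c,y \right)} = - \frac{29}{5} + c$ ($N{\left(c,y \right)} = -6 + \left(c + \frac{1}{5}\right) = -6 + \left(\frac{1}{5} + c\right) = - \frac{29}{5} + c$)
$x{\left(W \right)} = \left(-2 + W\right) \left(76 + W\right)$ ($x{\left(W \right)} = \left(W + 76\right) \left(W - 2\right) = \left(76 + W\right) \left(-2 + W\right) = \left(-2 + W\right) \left(76 + W\right)$)
$f{\left(o \right)} = - \frac{29}{5}$ ($f{\left(o \right)} = \left(- \frac{29}{5} + o\right) - o = - \frac{29}{5}$)
$x{\left(222 \right)} + f{\left(-51 \right)} = \left(-152 + 222^{2} + 74 \cdot 222\right) - \frac{29}{5} = \left(-152 + 49284 + 16428\right) - \frac{29}{5} = 65560 - \frac{29}{5} = \frac{327771}{5}$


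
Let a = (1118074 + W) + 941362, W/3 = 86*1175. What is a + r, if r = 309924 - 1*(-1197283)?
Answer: 3869793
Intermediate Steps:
W = 303150 (W = 3*(86*1175) = 3*101050 = 303150)
r = 1507207 (r = 309924 + 1197283 = 1507207)
a = 2362586 (a = (1118074 + 303150) + 941362 = 1421224 + 941362 = 2362586)
a + r = 2362586 + 1507207 = 3869793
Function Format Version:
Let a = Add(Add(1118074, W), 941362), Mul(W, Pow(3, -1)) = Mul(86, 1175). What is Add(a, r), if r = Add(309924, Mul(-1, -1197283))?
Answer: 3869793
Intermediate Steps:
W = 303150 (W = Mul(3, Mul(86, 1175)) = Mul(3, 101050) = 303150)
r = 1507207 (r = Add(309924, 1197283) = 1507207)
a = 2362586 (a = Add(Add(1118074, 303150), 941362) = Add(1421224, 941362) = 2362586)
Add(a, r) = Add(2362586, 1507207) = 3869793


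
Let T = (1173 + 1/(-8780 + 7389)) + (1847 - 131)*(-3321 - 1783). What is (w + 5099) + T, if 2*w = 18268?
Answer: -12161593679/1391 ≈ -8.7431e+6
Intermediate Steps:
w = 9134 (w = (½)*18268 = 9134)
T = -12181391782/1391 (T = (1173 + 1/(-1391)) + 1716*(-5104) = (1173 - 1/1391) - 8758464 = 1631642/1391 - 8758464 = -12181391782/1391 ≈ -8.7573e+6)
(w + 5099) + T = (9134 + 5099) - 12181391782/1391 = 14233 - 12181391782/1391 = -12161593679/1391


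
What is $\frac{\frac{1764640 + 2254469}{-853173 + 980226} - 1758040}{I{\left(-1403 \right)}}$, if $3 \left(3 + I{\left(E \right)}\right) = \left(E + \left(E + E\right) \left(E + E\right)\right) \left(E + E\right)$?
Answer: $\frac{74453412337}{311837271137419} \approx 0.00023876$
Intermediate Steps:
$I{\left(E \right)} = -3 + \frac{2 E \left(E + 4 E^{2}\right)}{3}$ ($I{\left(E \right)} = -3 + \frac{\left(E + \left(E + E\right) \left(E + E\right)\right) \left(E + E\right)}{3} = -3 + \frac{\left(E + 2 E 2 E\right) 2 E}{3} = -3 + \frac{\left(E + 4 E^{2}\right) 2 E}{3} = -3 + \frac{2 E \left(E + 4 E^{2}\right)}{3}$)
$\frac{\frac{1764640 + 2254469}{-853173 + 980226} - 1758040}{I{\left(-1403 \right)}} = \frac{\frac{1764640 + 2254469}{-853173 + 980226} - 1758040}{-3 + \frac{2 \left(-1403\right)^{2}}{3} + \frac{8 \left(-1403\right)^{3}}{3}} = \frac{\frac{4019109}{127053} - 1758040}{-3 + \frac{2}{3} \cdot 1968409 + \frac{8}{3} \left(-2761677827\right)} = \frac{4019109 \cdot \frac{1}{127053} - 1758040}{-3 + \frac{3936818}{3} - \frac{22093422616}{3}} = \frac{\frac{1339703}{42351} - 1758040}{- \frac{22089485807}{3}} = \left(- \frac{74453412337}{42351}\right) \left(- \frac{3}{22089485807}\right) = \frac{74453412337}{311837271137419}$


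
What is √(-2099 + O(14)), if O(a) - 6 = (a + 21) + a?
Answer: 2*I*√511 ≈ 45.211*I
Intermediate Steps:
O(a) = 27 + 2*a (O(a) = 6 + ((a + 21) + a) = 6 + ((21 + a) + a) = 6 + (21 + 2*a) = 27 + 2*a)
√(-2099 + O(14)) = √(-2099 + (27 + 2*14)) = √(-2099 + (27 + 28)) = √(-2099 + 55) = √(-2044) = 2*I*√511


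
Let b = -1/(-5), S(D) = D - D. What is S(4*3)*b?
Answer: 0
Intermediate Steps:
S(D) = 0
b = ⅕ (b = -1*(-⅕) = ⅕ ≈ 0.20000)
S(4*3)*b = 0*(⅕) = 0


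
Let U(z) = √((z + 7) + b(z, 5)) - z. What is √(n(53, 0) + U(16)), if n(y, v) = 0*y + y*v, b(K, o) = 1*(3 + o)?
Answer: √(-16 + √31) ≈ 3.2299*I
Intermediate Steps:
b(K, o) = 3 + o
n(y, v) = v*y (n(y, v) = 0 + v*y = v*y)
U(z) = √(15 + z) - z (U(z) = √((z + 7) + (3 + 5)) - z = √((7 + z) + 8) - z = √(15 + z) - z)
√(n(53, 0) + U(16)) = √(0*53 + (√(15 + 16) - 1*16)) = √(0 + (√31 - 16)) = √(0 + (-16 + √31)) = √(-16 + √31)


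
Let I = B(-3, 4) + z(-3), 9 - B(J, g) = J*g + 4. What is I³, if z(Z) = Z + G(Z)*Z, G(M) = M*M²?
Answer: 857375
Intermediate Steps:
B(J, g) = 5 - J*g (B(J, g) = 9 - (J*g + 4) = 9 - (4 + J*g) = 9 + (-4 - J*g) = 5 - J*g)
G(M) = M³
z(Z) = Z + Z⁴ (z(Z) = Z + Z³*Z = Z + Z⁴)
I = 95 (I = (5 - 1*(-3)*4) + (-3 + (-3)⁴) = (5 + 12) + (-3 + 81) = 17 + 78 = 95)
I³ = 95³ = 857375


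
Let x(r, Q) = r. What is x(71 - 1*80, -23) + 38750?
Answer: 38741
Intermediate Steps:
x(71 - 1*80, -23) + 38750 = (71 - 1*80) + 38750 = (71 - 80) + 38750 = -9 + 38750 = 38741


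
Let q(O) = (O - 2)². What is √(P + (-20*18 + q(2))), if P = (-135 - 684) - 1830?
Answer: I*√3009 ≈ 54.854*I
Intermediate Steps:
q(O) = (-2 + O)²
P = -2649 (P = -819 - 1830 = -2649)
√(P + (-20*18 + q(2))) = √(-2649 + (-20*18 + (-2 + 2)²)) = √(-2649 + (-360 + 0²)) = √(-2649 + (-360 + 0)) = √(-2649 - 360) = √(-3009) = I*√3009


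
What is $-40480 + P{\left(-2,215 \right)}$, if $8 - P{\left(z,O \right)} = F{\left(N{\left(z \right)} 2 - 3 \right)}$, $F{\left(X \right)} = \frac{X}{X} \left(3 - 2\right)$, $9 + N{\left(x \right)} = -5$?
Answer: $-40473$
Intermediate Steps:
$N{\left(x \right)} = -14$ ($N{\left(x \right)} = -9 - 5 = -14$)
$F{\left(X \right)} = 1$ ($F{\left(X \right)} = 1 \cdot 1 = 1$)
$P{\left(z,O \right)} = 7$ ($P{\left(z,O \right)} = 8 - 1 = 7$)
$-40480 + P{\left(-2,215 \right)} = -40480 + 7 = -40473$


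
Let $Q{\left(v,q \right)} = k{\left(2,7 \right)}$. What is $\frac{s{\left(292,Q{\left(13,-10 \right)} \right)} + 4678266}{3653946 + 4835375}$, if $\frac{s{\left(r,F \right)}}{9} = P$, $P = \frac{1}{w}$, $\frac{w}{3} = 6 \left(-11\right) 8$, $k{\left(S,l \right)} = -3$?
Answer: $\frac{823374815}{1494120496} \approx 0.55108$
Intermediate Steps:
$Q{\left(v,q \right)} = -3$
$w = -1584$ ($w = 3 \cdot 6 \left(-11\right) 8 = 3 \left(\left(-66\right) 8\right) = 3 \left(-528\right) = -1584$)
$P = - \frac{1}{1584}$ ($P = \frac{1}{-1584} = - \frac{1}{1584} \approx -0.00063131$)
$s{\left(r,F \right)} = - \frac{1}{176}$ ($s{\left(r,F \right)} = 9 \left(- \frac{1}{1584}\right) = - \frac{1}{176}$)
$\frac{s{\left(292,Q{\left(13,-10 \right)} \right)} + 4678266}{3653946 + 4835375} = \frac{- \frac{1}{176} + 4678266}{3653946 + 4835375} = \frac{823374815}{176 \cdot 8489321} = \frac{823374815}{176} \cdot \frac{1}{8489321} = \frac{823374815}{1494120496}$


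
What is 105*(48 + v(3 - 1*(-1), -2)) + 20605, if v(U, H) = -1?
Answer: 25540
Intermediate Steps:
105*(48 + v(3 - 1*(-1), -2)) + 20605 = 105*(48 - 1) + 20605 = 105*47 + 20605 = 4935 + 20605 = 25540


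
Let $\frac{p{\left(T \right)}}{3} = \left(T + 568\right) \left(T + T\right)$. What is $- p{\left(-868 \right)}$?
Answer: $-1562400$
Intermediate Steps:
$p{\left(T \right)} = 6 T \left(568 + T\right)$ ($p{\left(T \right)} = 3 \left(T + 568\right) \left(T + T\right) = 3 \left(568 + T\right) 2 T = 3 \cdot 2 T \left(568 + T\right) = 6 T \left(568 + T\right)$)
$- p{\left(-868 \right)} = - 6 \left(-868\right) \left(568 - 868\right) = - 6 \left(-868\right) \left(-300\right) = \left(-1\right) 1562400 = -1562400$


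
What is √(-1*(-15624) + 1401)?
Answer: 5*√681 ≈ 130.48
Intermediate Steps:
√(-1*(-15624) + 1401) = √(15624 + 1401) = √17025 = 5*√681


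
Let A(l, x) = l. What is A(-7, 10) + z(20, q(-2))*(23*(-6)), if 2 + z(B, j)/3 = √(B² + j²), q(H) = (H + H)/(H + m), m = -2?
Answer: 821 - 414*√401 ≈ -7469.3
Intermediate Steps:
q(H) = 2*H/(-2 + H) (q(H) = (H + H)/(H - 2) = (2*H)/(-2 + H) = 2*H/(-2 + H))
z(B, j) = -6 + 3*√(B² + j²)
A(-7, 10) + z(20, q(-2))*(23*(-6)) = -7 + (-6 + 3*√(20² + (2*(-2)/(-2 - 2))²))*(23*(-6)) = -7 + (-6 + 3*√(400 + (2*(-2)/(-4))²))*(-138) = -7 + (-6 + 3*√(400 + (2*(-2)*(-¼))²))*(-138) = -7 + (-6 + 3*√(400 + 1²))*(-138) = -7 + (-6 + 3*√(400 + 1))*(-138) = -7 + (-6 + 3*√401)*(-138) = -7 + (828 - 414*√401) = 821 - 414*√401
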